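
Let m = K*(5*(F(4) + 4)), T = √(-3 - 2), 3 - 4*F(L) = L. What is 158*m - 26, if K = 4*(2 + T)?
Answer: 23674 + 11850*I*√5 ≈ 23674.0 + 26497.0*I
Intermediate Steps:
F(L) = ¾ - L/4
T = I*√5 (T = √(-5) = I*√5 ≈ 2.2361*I)
K = 8 + 4*I*√5 (K = 4*(2 + I*√5) = 8 + 4*I*√5 ≈ 8.0 + 8.9443*I)
m = 150 + 75*I*√5 (m = (8 + 4*I*√5)*(5*((¾ - ¼*4) + 4)) = (8 + 4*I*√5)*(5*((¾ - 1) + 4)) = (8 + 4*I*√5)*(5*(-¼ + 4)) = (8 + 4*I*√5)*(5*(15/4)) = (8 + 4*I*√5)*(75/4) = 150 + 75*I*√5 ≈ 150.0 + 167.71*I)
158*m - 26 = 158*(150 + 75*I*√5) - 26 = (23700 + 11850*I*√5) - 26 = 23674 + 11850*I*√5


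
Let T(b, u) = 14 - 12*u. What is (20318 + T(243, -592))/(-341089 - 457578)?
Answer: -27436/798667 ≈ -0.034352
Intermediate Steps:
(20318 + T(243, -592))/(-341089 - 457578) = (20318 + (14 - 12*(-592)))/(-341089 - 457578) = (20318 + (14 + 7104))/(-798667) = (20318 + 7118)*(-1/798667) = 27436*(-1/798667) = -27436/798667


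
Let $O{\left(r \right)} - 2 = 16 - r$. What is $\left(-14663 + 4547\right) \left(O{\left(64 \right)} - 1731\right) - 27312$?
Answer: $17948820$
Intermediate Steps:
$O{\left(r \right)} = 18 - r$ ($O{\left(r \right)} = 2 - \left(-16 + r\right) = 18 - r$)
$\left(-14663 + 4547\right) \left(O{\left(64 \right)} - 1731\right) - 27312 = \left(-14663 + 4547\right) \left(\left(18 - 64\right) - 1731\right) - 27312 = - 10116 \left(\left(18 - 64\right) - 1731\right) - 27312 = - 10116 \left(-46 - 1731\right) - 27312 = \left(-10116\right) \left(-1777\right) - 27312 = 17976132 - 27312 = 17948820$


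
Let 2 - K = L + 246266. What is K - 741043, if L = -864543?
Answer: -122764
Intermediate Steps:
K = 618279 (K = 2 - (-864543 + 246266) = 2 - 1*(-618277) = 2 + 618277 = 618279)
K - 741043 = 618279 - 741043 = -122764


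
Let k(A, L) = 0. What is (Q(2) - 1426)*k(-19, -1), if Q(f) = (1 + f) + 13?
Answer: 0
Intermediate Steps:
Q(f) = 14 + f
(Q(2) - 1426)*k(-19, -1) = ((14 + 2) - 1426)*0 = (16 - 1426)*0 = -1410*0 = 0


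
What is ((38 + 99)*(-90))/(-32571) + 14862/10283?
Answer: 9696184/5316311 ≈ 1.8239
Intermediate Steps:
((38 + 99)*(-90))/(-32571) + 14862/10283 = (137*(-90))*(-1/32571) + 14862*(1/10283) = -12330*(-1/32571) + 14862/10283 = 1370/3619 + 14862/10283 = 9696184/5316311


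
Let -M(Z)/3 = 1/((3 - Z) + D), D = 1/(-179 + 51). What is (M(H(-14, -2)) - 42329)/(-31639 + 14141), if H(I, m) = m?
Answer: 9016205/3727074 ≈ 2.4191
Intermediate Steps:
D = -1/128 (D = 1/(-128) = -1/128 ≈ -0.0078125)
M(Z) = -3/(383/128 - Z) (M(Z) = -3/((3 - Z) - 1/128) = -3/(383/128 - Z))
(M(H(-14, -2)) - 42329)/(-31639 + 14141) = (384/(-383 + 128*(-2)) - 42329)/(-31639 + 14141) = (384/(-383 - 256) - 42329)/(-17498) = (384/(-639) - 42329)*(-1/17498) = (384*(-1/639) - 42329)*(-1/17498) = (-128/213 - 42329)*(-1/17498) = -9016205/213*(-1/17498) = 9016205/3727074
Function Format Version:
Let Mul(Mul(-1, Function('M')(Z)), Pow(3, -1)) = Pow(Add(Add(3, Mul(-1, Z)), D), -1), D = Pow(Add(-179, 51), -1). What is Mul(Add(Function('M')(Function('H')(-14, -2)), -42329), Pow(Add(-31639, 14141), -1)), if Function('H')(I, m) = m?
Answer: Rational(9016205, 3727074) ≈ 2.4191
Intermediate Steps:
D = Rational(-1, 128) (D = Pow(-128, -1) = Rational(-1, 128) ≈ -0.0078125)
Function('M')(Z) = Mul(-3, Pow(Add(Rational(383, 128), Mul(-1, Z)), -1)) (Function('M')(Z) = Mul(-3, Pow(Add(Add(3, Mul(-1, Z)), Rational(-1, 128)), -1)) = Mul(-3, Pow(Add(Rational(383, 128), Mul(-1, Z)), -1)))
Mul(Add(Function('M')(Function('H')(-14, -2)), -42329), Pow(Add(-31639, 14141), -1)) = Mul(Add(Mul(384, Pow(Add(-383, Mul(128, -2)), -1)), -42329), Pow(Add(-31639, 14141), -1)) = Mul(Add(Mul(384, Pow(Add(-383, -256), -1)), -42329), Pow(-17498, -1)) = Mul(Add(Mul(384, Pow(-639, -1)), -42329), Rational(-1, 17498)) = Mul(Add(Mul(384, Rational(-1, 639)), -42329), Rational(-1, 17498)) = Mul(Add(Rational(-128, 213), -42329), Rational(-1, 17498)) = Mul(Rational(-9016205, 213), Rational(-1, 17498)) = Rational(9016205, 3727074)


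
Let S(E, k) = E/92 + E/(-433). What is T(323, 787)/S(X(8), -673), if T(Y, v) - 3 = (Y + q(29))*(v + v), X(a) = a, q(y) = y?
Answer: 5517793909/682 ≈ 8.0906e+6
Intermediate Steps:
S(E, k) = 341*E/39836 (S(E, k) = E*(1/92) + E*(-1/433) = E/92 - E/433 = 341*E/39836)
T(Y, v) = 3 + 2*v*(29 + Y) (T(Y, v) = 3 + (Y + 29)*(v + v) = 3 + (29 + Y)*(2*v) = 3 + 2*v*(29 + Y))
T(323, 787)/S(X(8), -673) = (3 + 58*787 + 2*323*787)/(((341/39836)*8)) = (3 + 45646 + 508402)/(682/9959) = 554051*(9959/682) = 5517793909/682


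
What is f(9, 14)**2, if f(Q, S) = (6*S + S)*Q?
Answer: 777924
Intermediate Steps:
f(Q, S) = 7*Q*S (f(Q, S) = (7*S)*Q = 7*Q*S)
f(9, 14)**2 = (7*9*14)**2 = 882**2 = 777924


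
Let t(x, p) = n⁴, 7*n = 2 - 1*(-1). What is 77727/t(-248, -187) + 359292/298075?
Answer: 18542512946059/8048025 ≈ 2.3040e+6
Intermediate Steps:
n = 3/7 (n = (2 - 1*(-1))/7 = (2 + 1)/7 = (⅐)*3 = 3/7 ≈ 0.42857)
t(x, p) = 81/2401 (t(x, p) = (3/7)⁴ = 81/2401)
77727/t(-248, -187) + 359292/298075 = 77727/(81/2401) + 359292/298075 = 77727*(2401/81) + 359292*(1/298075) = 62207509/27 + 359292/298075 = 18542512946059/8048025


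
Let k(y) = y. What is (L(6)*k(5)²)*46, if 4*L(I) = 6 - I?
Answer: 0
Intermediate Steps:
L(I) = 3/2 - I/4 (L(I) = (6 - I)/4 = 3/2 - I/4)
(L(6)*k(5)²)*46 = ((3/2 - ¼*6)*5²)*46 = ((3/2 - 3/2)*25)*46 = (0*25)*46 = 0*46 = 0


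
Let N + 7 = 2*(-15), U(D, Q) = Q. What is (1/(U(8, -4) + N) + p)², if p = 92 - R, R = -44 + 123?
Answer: 283024/1681 ≈ 168.37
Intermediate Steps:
N = -37 (N = -7 + 2*(-15) = -7 - 30 = -37)
R = 79
p = 13 (p = 92 - 1*79 = 92 - 79 = 13)
(1/(U(8, -4) + N) + p)² = (1/(-4 - 37) + 13)² = (1/(-41) + 13)² = (-1/41 + 13)² = (532/41)² = 283024/1681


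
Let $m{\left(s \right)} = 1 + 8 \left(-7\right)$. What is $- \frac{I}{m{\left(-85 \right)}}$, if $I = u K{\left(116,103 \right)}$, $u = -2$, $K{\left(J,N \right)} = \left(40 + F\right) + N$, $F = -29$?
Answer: $- \frac{228}{55} \approx -4.1455$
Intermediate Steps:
$K{\left(J,N \right)} = 11 + N$ ($K{\left(J,N \right)} = \left(40 - 29\right) + N = 11 + N$)
$I = -228$ ($I = - 2 \left(11 + 103\right) = \left(-2\right) 114 = -228$)
$m{\left(s \right)} = -55$ ($m{\left(s \right)} = 1 - 56 = -55$)
$- \frac{I}{m{\left(-85 \right)}} = - \frac{-228}{-55} = - \frac{\left(-228\right) \left(-1\right)}{55} = \left(-1\right) \frac{228}{55} = - \frac{228}{55}$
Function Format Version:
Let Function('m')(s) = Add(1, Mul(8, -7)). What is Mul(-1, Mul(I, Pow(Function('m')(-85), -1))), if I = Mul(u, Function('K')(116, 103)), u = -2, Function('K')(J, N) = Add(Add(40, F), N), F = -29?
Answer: Rational(-228, 55) ≈ -4.1455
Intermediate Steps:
Function('K')(J, N) = Add(11, N) (Function('K')(J, N) = Add(Add(40, -29), N) = Add(11, N))
I = -228 (I = Mul(-2, Add(11, 103)) = Mul(-2, 114) = -228)
Function('m')(s) = -55 (Function('m')(s) = Add(1, -56) = -55)
Mul(-1, Mul(I, Pow(Function('m')(-85), -1))) = Mul(-1, Mul(-228, Pow(-55, -1))) = Mul(-1, Mul(-228, Rational(-1, 55))) = Mul(-1, Rational(228, 55)) = Rational(-228, 55)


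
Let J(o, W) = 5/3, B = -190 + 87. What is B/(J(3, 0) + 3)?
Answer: -309/14 ≈ -22.071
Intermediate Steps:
B = -103
J(o, W) = 5/3 (J(o, W) = 5*(⅓) = 5/3)
B/(J(3, 0) + 3) = -103/(5/3 + 3) = -103/(14/3) = (3/14)*(-103) = -309/14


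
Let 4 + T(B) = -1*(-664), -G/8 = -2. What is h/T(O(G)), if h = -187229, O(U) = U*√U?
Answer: -187229/660 ≈ -283.68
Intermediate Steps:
G = 16 (G = -8*(-2) = 16)
O(U) = U^(3/2)
T(B) = 660 (T(B) = -4 - 1*(-664) = -4 + 664 = 660)
h/T(O(G)) = -187229/660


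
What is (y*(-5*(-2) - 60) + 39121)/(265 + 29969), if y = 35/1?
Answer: 12457/10078 ≈ 1.2361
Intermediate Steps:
y = 35 (y = 35*1 = 35)
(y*(-5*(-2) - 60) + 39121)/(265 + 29969) = (35*(-5*(-2) - 60) + 39121)/(265 + 29969) = (35*(10 - 60) + 39121)/30234 = (35*(-50) + 39121)*(1/30234) = (-1750 + 39121)*(1/30234) = 37371*(1/30234) = 12457/10078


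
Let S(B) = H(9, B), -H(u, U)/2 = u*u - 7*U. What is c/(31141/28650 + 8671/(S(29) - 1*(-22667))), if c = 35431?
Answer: 2584101523850/106877289 ≈ 24178.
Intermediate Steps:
H(u, U) = -2*u² + 14*U (H(u, U) = -2*(u*u - 7*U) = -2*(u² - 7*U) = -2*u² + 14*U)
S(B) = -162 + 14*B (S(B) = -2*9² + 14*B = -2*81 + 14*B = -162 + 14*B)
c/(31141/28650 + 8671/(S(29) - 1*(-22667))) = 35431/(31141/28650 + 8671/((-162 + 14*29) - 1*(-22667))) = 35431/(31141*(1/28650) + 8671/((-162 + 406) + 22667)) = 35431/(31141/28650 + 8671/(244 + 22667)) = 35431/(31141/28650 + 8671/22911) = 35431/(106877289/72933350) = 35431*(72933350/106877289) = 2584101523850/106877289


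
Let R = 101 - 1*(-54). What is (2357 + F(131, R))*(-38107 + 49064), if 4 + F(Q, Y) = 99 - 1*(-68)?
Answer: 27611640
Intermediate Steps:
R = 155 (R = 101 + 54 = 155)
F(Q, Y) = 163 (F(Q, Y) = -4 + (99 - 1*(-68)) = -4 + (99 + 68) = -4 + 167 = 163)
(2357 + F(131, R))*(-38107 + 49064) = (2357 + 163)*(-38107 + 49064) = 2520*10957 = 27611640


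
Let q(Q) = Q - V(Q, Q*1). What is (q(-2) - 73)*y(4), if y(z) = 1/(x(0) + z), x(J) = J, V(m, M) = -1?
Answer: -37/2 ≈ -18.500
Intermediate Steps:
y(z) = 1/z (y(z) = 1/(0 + z) = 1/z)
q(Q) = 1 + Q (q(Q) = Q - 1*(-1) = Q + 1 = 1 + Q)
(q(-2) - 73)*y(4) = ((1 - 2) - 73)/4 = (-1 - 73)*(¼) = -74*¼ = -37/2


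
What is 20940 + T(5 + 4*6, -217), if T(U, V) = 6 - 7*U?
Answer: 20743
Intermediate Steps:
20940 + T(5 + 4*6, -217) = 20940 + (6 - 7*(5 + 4*6)) = 20940 + (6 - 7*(5 + 24)) = 20940 + (6 - 7*29) = 20940 + (6 - 203) = 20940 - 197 = 20743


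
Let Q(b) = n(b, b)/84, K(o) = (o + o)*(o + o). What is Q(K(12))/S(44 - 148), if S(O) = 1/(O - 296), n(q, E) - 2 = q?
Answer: -57800/21 ≈ -2752.4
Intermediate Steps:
n(q, E) = 2 + q
S(O) = 1/(-296 + O)
K(o) = 4*o² (K(o) = (2*o)*(2*o) = 4*o²)
Q(b) = 1/42 + b/84 (Q(b) = (2 + b)/84 = (2 + b)*(1/84) = 1/42 + b/84)
Q(K(12))/S(44 - 148) = (1/42 + (4*12²)/84)/(1/(-296 + (44 - 148))) = (1/42 + (4*144)/84)/(1/(-296 - 104)) = (1/42 + (1/84)*576)/(1/(-400)) = (1/42 + 48/7)/(-1/400) = (289/42)*(-400) = -57800/21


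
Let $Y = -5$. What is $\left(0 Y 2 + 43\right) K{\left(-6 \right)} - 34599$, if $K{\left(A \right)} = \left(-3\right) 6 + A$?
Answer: $-35631$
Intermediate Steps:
$K{\left(A \right)} = -18 + A$
$\left(0 Y 2 + 43\right) K{\left(-6 \right)} - 34599 = \left(0 \left(-5\right) 2 + 43\right) \left(-18 - 6\right) - 34599 = \left(0 \cdot 2 + 43\right) \left(-24\right) - 34599 = \left(0 + 43\right) \left(-24\right) - 34599 = 43 \left(-24\right) - 34599 = -1032 - 34599 = -35631$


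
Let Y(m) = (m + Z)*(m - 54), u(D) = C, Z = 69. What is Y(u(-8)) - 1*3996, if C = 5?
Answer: -7622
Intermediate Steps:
u(D) = 5
Y(m) = (-54 + m)*(69 + m) (Y(m) = (m + 69)*(m - 54) = (69 + m)*(-54 + m) = (-54 + m)*(69 + m))
Y(u(-8)) - 1*3996 = (-3726 + 5² + 15*5) - 1*3996 = (-3726 + 25 + 75) - 3996 = -3626 - 3996 = -7622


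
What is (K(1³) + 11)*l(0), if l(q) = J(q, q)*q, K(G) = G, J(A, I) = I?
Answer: 0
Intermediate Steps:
l(q) = q² (l(q) = q*q = q²)
(K(1³) + 11)*l(0) = (1³ + 11)*0² = (1 + 11)*0 = 12*0 = 0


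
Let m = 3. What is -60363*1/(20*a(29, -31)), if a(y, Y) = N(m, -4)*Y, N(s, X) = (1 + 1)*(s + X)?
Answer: -60363/1240 ≈ -48.680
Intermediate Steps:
N(s, X) = 2*X + 2*s (N(s, X) = 2*(X + s) = 2*X + 2*s)
a(y, Y) = -2*Y (a(y, Y) = (2*(-4) + 2*3)*Y = (-8 + 6)*Y = -2*Y)
-60363*1/(20*a(29, -31)) = -60363/(-2*(-31)*20) = -60363/(62*20) = -60363/1240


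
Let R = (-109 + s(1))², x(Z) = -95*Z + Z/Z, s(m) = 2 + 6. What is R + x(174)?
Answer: -6328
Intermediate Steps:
s(m) = 8
x(Z) = 1 - 95*Z (x(Z) = -95*Z + 1 = 1 - 95*Z)
R = 10201 (R = (-109 + 8)² = (-101)² = 10201)
R + x(174) = 10201 + (1 - 95*174) = 10201 + (1 - 16530) = 10201 - 16529 = -6328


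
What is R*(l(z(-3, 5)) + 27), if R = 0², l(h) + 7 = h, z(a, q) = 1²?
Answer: 0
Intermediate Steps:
z(a, q) = 1
l(h) = -7 + h
R = 0
R*(l(z(-3, 5)) + 27) = 0*((-7 + 1) + 27) = 0*(-6 + 27) = 0*21 = 0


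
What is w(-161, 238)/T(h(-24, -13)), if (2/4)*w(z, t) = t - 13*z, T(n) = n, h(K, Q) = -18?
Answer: -259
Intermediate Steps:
w(z, t) = -26*z + 2*t (w(z, t) = 2*(t - 13*z) = -26*z + 2*t)
w(-161, 238)/T(h(-24, -13)) = (-26*(-161) + 2*238)/(-18) = (4186 + 476)*(-1/18) = 4662*(-1/18) = -259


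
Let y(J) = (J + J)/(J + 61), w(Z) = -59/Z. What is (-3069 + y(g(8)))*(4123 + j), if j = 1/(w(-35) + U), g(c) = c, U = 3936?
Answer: -120319389582140/9509511 ≈ -1.2653e+7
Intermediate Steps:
j = 35/137819 (j = 1/(-59/(-35) + 3936) = 1/(-59*(-1/35) + 3936) = 1/(59/35 + 3936) = 1/(137819/35) = 35/137819 ≈ 0.00025396)
y(J) = 2*J/(61 + J) (y(J) = (2*J)/(61 + J) = 2*J/(61 + J))
(-3069 + y(g(8)))*(4123 + j) = (-3069 + 2*8/(61 + 8))*(4123 + 35/137819) = (-3069 + 2*8/69)*(568227772/137819) = (-3069 + 2*8*(1/69))*(568227772/137819) = (-3069 + 16/69)*(568227772/137819) = -211745/69*568227772/137819 = -120319389582140/9509511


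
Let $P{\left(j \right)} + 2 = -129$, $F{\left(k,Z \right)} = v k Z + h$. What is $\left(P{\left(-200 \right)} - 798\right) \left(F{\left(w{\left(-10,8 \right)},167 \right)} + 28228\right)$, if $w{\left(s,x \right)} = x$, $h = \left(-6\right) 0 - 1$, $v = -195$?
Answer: $215800197$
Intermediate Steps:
$h = -1$ ($h = 0 - 1 = -1$)
$F{\left(k,Z \right)} = -1 - 195 Z k$ ($F{\left(k,Z \right)} = - 195 k Z - 1 = - 195 Z k - 1 = -1 - 195 Z k$)
$P{\left(j \right)} = -131$ ($P{\left(j \right)} = -2 - 129 = -131$)
$\left(P{\left(-200 \right)} - 798\right) \left(F{\left(w{\left(-10,8 \right)},167 \right)} + 28228\right) = \left(-131 - 798\right) \left(\left(-1 - 32565 \cdot 8\right) + 28228\right) = - 929 \left(\left(-1 - 260520\right) + 28228\right) = - 929 \left(-260521 + 28228\right) = \left(-929\right) \left(-232293\right) = 215800197$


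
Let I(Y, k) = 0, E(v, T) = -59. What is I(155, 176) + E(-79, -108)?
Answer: -59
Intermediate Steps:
I(155, 176) + E(-79, -108) = 0 - 59 = -59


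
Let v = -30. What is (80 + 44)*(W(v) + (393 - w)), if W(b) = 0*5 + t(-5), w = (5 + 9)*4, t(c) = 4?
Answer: 42284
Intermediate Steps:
w = 56 (w = 14*4 = 56)
W(b) = 4 (W(b) = 0*5 + 4 = 0 + 4 = 4)
(80 + 44)*(W(v) + (393 - w)) = (80 + 44)*(4 + (393 - 1*56)) = 124*(4 + (393 - 56)) = 124*(4 + 337) = 124*341 = 42284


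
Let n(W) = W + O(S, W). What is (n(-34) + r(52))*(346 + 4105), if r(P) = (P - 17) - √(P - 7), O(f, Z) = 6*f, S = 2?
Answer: 57863 - 13353*√5 ≈ 28005.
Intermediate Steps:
n(W) = 12 + W (n(W) = W + 6*2 = W + 12 = 12 + W)
r(P) = -17 + P - √(-7 + P) (r(P) = (-17 + P) - √(-7 + P) = -17 + P - √(-7 + P))
(n(-34) + r(52))*(346 + 4105) = ((12 - 34) + (-17 + 52 - √(-7 + 52)))*(346 + 4105) = (-22 + (-17 + 52 - √45))*4451 = (-22 + (-17 + 52 - 3*√5))*4451 = (-22 + (35 - 3*√5))*4451 = (13 - 3*√5)*4451 = 57863 - 13353*√5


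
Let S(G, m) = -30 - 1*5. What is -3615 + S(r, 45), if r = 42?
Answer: -3650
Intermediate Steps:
S(G, m) = -35 (S(G, m) = -30 - 5 = -35)
-3615 + S(r, 45) = -3615 - 35 = -3650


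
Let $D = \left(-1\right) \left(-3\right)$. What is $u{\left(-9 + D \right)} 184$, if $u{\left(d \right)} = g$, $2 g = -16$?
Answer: $-1472$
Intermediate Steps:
$D = 3$
$g = -8$ ($g = \frac{1}{2} \left(-16\right) = -8$)
$u{\left(d \right)} = -8$
$u{\left(-9 + D \right)} 184 = \left(-8\right) 184 = -1472$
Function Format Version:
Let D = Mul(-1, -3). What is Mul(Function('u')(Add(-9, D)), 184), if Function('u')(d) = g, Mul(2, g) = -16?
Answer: -1472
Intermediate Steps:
D = 3
g = -8 (g = Mul(Rational(1, 2), -16) = -8)
Function('u')(d) = -8
Mul(Function('u')(Add(-9, D)), 184) = Mul(-8, 184) = -1472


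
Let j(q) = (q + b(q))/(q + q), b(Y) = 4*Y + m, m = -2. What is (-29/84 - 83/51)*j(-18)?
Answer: -7199/1428 ≈ -5.0413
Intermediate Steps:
b(Y) = -2 + 4*Y (b(Y) = 4*Y - 2 = -2 + 4*Y)
j(q) = (-2 + 5*q)/(2*q) (j(q) = (q + (-2 + 4*q))/(q + q) = (-2 + 5*q)/((2*q)) = (-2 + 5*q)*(1/(2*q)) = (-2 + 5*q)/(2*q))
(-29/84 - 83/51)*j(-18) = (-29/84 - 83/51)*(5/2 - 1/(-18)) = (-29*1/84 - 83*1/51)*(5/2 - 1*(-1/18)) = (-29/84 - 83/51)*(5/2 + 1/18) = -939/476*23/9 = -7199/1428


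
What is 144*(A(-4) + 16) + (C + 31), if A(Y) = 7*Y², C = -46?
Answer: 18417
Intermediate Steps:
144*(A(-4) + 16) + (C + 31) = 144*(7*(-4)² + 16) + (-46 + 31) = 144*(7*16 + 16) - 15 = 144*(112 + 16) - 15 = 144*128 - 15 = 18432 - 15 = 18417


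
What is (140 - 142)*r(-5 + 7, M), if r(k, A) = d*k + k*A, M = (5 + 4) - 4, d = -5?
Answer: 0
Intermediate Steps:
M = 5 (M = 9 - 4 = 5)
r(k, A) = -5*k + A*k (r(k, A) = -5*k + k*A = -5*k + A*k)
(140 - 142)*r(-5 + 7, M) = (140 - 142)*((-5 + 7)*(-5 + 5)) = -4*0 = -2*0 = 0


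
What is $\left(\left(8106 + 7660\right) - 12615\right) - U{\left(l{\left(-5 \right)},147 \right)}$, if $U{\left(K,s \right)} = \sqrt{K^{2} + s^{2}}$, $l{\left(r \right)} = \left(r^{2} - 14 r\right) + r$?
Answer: $3151 - 3 \sqrt{3301} \approx 2978.6$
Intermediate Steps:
$l{\left(r \right)} = r^{2} - 13 r$
$\left(\left(8106 + 7660\right) - 12615\right) - U{\left(l{\left(-5 \right)},147 \right)} = \left(\left(8106 + 7660\right) - 12615\right) - \sqrt{\left(- 5 \left(-13 - 5\right)\right)^{2} + 147^{2}} = \left(15766 - 12615\right) - \sqrt{\left(\left(-5\right) \left(-18\right)\right)^{2} + 21609} = 3151 - \sqrt{90^{2} + 21609} = 3151 - \sqrt{8100 + 21609} = 3151 - \sqrt{29709} = 3151 - 3 \sqrt{3301}$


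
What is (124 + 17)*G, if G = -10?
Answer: -1410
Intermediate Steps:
(124 + 17)*G = (124 + 17)*(-10) = 141*(-10) = -1410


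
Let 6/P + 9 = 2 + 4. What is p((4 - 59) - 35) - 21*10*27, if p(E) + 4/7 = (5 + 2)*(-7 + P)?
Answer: -40135/7 ≈ -5733.6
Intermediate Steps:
P = -2 (P = 6/(-9 + (2 + 4)) = 6/(-9 + 6) = 6/(-3) = 6*(-⅓) = -2)
p(E) = -445/7 (p(E) = -4/7 + (5 + 2)*(-7 - 2) = -4/7 + 7*(-9) = -4/7 - 63 = -445/7)
p((4 - 59) - 35) - 21*10*27 = -445/7 - 21*10*27 = -445/7 - 210*27 = -445/7 - 5670 = -40135/7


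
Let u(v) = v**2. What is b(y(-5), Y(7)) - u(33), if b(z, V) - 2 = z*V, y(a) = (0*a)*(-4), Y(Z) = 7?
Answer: -1087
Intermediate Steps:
y(a) = 0 (y(a) = 0*(-4) = 0)
b(z, V) = 2 + V*z (b(z, V) = 2 + z*V = 2 + V*z)
b(y(-5), Y(7)) - u(33) = (2 + 7*0) - 1*33**2 = (2 + 0) - 1*1089 = 2 - 1089 = -1087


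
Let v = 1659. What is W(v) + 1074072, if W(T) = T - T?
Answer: 1074072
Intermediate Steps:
W(T) = 0
W(v) + 1074072 = 0 + 1074072 = 1074072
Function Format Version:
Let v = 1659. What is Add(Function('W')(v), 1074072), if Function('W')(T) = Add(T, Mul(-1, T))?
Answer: 1074072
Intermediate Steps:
Function('W')(T) = 0
Add(Function('W')(v), 1074072) = Add(0, 1074072) = 1074072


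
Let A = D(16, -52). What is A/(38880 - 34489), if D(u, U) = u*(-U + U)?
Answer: 0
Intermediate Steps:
D(u, U) = 0 (D(u, U) = u*0 = 0)
A = 0
A/(38880 - 34489) = 0/(38880 - 34489) = 0/4391 = 0*(1/4391) = 0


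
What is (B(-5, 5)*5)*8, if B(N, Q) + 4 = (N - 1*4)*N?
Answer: 1640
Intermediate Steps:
B(N, Q) = -4 + N*(-4 + N) (B(N, Q) = -4 + (N - 1*4)*N = -4 + (N - 4)*N = -4 + (-4 + N)*N = -4 + N*(-4 + N))
(B(-5, 5)*5)*8 = ((-4 + (-5)² - 4*(-5))*5)*8 = ((-4 + 25 + 20)*5)*8 = (41*5)*8 = 205*8 = 1640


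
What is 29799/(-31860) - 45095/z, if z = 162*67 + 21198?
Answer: -11073353/4727670 ≈ -2.3422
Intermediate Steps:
z = 32052 (z = 10854 + 21198 = 32052)
29799/(-31860) - 45095/z = 29799/(-31860) - 45095/32052 = 29799*(-1/31860) - 45095*1/32052 = -3311/3540 - 45095/32052 = -11073353/4727670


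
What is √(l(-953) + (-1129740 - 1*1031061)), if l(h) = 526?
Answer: 85*I*√299 ≈ 1469.8*I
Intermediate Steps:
√(l(-953) + (-1129740 - 1*1031061)) = √(526 + (-1129740 - 1*1031061)) = √(526 + (-1129740 - 1031061)) = √(526 - 2160801) = √(-2160275) = 85*I*√299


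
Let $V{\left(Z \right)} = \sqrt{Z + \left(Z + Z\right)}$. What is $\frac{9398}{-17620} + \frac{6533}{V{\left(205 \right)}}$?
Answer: $- \frac{4699}{8810} + \frac{6533 \sqrt{615}}{615} \approx 262.9$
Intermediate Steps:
$V{\left(Z \right)} = \sqrt{3} \sqrt{Z}$ ($V{\left(Z \right)} = \sqrt{Z + 2 Z} = \sqrt{3 Z} = \sqrt{3} \sqrt{Z}$)
$\frac{9398}{-17620} + \frac{6533}{V{\left(205 \right)}} = \frac{9398}{-17620} + \frac{6533}{\sqrt{3} \sqrt{205}} = 9398 \left(- \frac{1}{17620}\right) + \frac{6533}{\sqrt{615}} = - \frac{4699}{8810} + 6533 \frac{\sqrt{615}}{615} = - \frac{4699}{8810} + \frac{6533 \sqrt{615}}{615}$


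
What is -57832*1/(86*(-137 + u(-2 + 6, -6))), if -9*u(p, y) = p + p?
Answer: 260244/53363 ≈ 4.8769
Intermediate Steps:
u(p, y) = -2*p/9 (u(p, y) = -(p + p)/9 = -2*p/9)
-57832*1/(86*(-137 + u(-2 + 6, -6))) = -57832*1/(86*(-137 - 2*(-2 + 6)/9)) = -57832*1/(86*(-137 - 2/9*4)) = -57832*1/(86*(-137 - 8/9)) = -57832/(86*(-1241/9)) = -57832/(-106726/9) = -57832*(-9/106726) = 260244/53363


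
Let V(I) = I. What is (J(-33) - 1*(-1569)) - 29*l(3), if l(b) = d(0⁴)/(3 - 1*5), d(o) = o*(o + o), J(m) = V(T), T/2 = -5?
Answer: 1559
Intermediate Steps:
T = -10 (T = 2*(-5) = -10)
J(m) = -10
d(o) = 2*o² (d(o) = o*(2*o) = 2*o²)
l(b) = 0 (l(b) = (2*(0⁴)²)/(3 - 1*5) = (2*0²)/(3 - 5) = (2*0)/(-2) = 0*(-½) = 0)
(J(-33) - 1*(-1569)) - 29*l(3) = (-10 - 1*(-1569)) - 29*0 = (-10 + 1569) + 0 = 1559 + 0 = 1559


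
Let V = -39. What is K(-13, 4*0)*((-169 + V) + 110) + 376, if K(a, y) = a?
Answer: 1650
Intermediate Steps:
K(-13, 4*0)*((-169 + V) + 110) + 376 = -13*((-169 - 39) + 110) + 376 = -13*(-208 + 110) + 376 = -13*(-98) + 376 = 1274 + 376 = 1650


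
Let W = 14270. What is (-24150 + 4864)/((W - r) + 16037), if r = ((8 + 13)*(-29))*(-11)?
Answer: -9643/11804 ≈ -0.81693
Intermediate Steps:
r = 6699 (r = (21*(-29))*(-11) = -609*(-11) = 6699)
(-24150 + 4864)/((W - r) + 16037) = (-24150 + 4864)/((14270 - 1*6699) + 16037) = -19286/((14270 - 6699) + 16037) = -19286/(7571 + 16037) = -19286/23608 = -19286*1/23608 = -9643/11804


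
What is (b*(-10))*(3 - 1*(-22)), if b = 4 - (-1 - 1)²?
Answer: 0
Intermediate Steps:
b = 0 (b = 4 - 1*(-2)² = 4 - 1*4 = 4 - 4 = 0)
(b*(-10))*(3 - 1*(-22)) = (0*(-10))*(3 - 1*(-22)) = 0*(3 + 22) = 0*25 = 0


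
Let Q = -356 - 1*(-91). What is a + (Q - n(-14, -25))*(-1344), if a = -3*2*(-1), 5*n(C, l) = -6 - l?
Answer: 1806366/5 ≈ 3.6127e+5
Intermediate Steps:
n(C, l) = -6/5 - l/5 (n(C, l) = (-6 - l)/5 = -6/5 - l/5)
a = 6 (a = -6*(-1) = 6)
Q = -265 (Q = -356 + 91 = -265)
a + (Q - n(-14, -25))*(-1344) = 6 + (-265 - (-6/5 - ⅕*(-25)))*(-1344) = 6 + (-265 - (-6/5 + 5))*(-1344) = 6 + (-265 - 1*19/5)*(-1344) = 6 + (-265 - 19/5)*(-1344) = 6 - 1344/5*(-1344) = 6 + 1806336/5 = 1806366/5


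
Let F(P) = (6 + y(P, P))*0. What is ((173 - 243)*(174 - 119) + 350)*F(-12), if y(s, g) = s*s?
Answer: 0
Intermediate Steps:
y(s, g) = s**2
F(P) = 0 (F(P) = (6 + P**2)*0 = 0)
((173 - 243)*(174 - 119) + 350)*F(-12) = ((173 - 243)*(174 - 119) + 350)*0 = (-70*55 + 350)*0 = (-3850 + 350)*0 = -3500*0 = 0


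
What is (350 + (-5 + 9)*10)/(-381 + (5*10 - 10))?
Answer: -390/341 ≈ -1.1437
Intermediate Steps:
(350 + (-5 + 9)*10)/(-381 + (5*10 - 10)) = (350 + 4*10)/(-381 + (50 - 10)) = (350 + 40)/(-381 + 40) = 390/(-341) = 390*(-1/341) = -390/341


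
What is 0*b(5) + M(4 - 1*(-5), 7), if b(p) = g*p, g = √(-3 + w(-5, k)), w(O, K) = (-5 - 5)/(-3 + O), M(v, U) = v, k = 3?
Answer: 9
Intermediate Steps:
w(O, K) = -10/(-3 + O)
g = I*√7/2 (g = √(-3 - 10/(-3 - 5)) = √(-3 - 10/(-8)) = √(-3 - 10*(-⅛)) = √(-3 + 5/4) = √(-7/4) = I*√7/2 ≈ 1.3229*I)
b(p) = I*p*√7/2 (b(p) = (I*√7/2)*p = I*p*√7/2)
0*b(5) + M(4 - 1*(-5), 7) = 0*((½)*I*5*√7) + (4 - 1*(-5)) = 0*(5*I*√7/2) + (4 + 5) = 0 + 9 = 9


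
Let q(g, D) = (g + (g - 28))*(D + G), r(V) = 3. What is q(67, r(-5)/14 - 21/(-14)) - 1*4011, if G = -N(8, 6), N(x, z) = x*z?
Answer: -62421/7 ≈ -8917.3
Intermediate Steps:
G = -48 (G = -8*6 = -1*48 = -48)
q(g, D) = (-48 + D)*(-28 + 2*g) (q(g, D) = (g + (g - 28))*(D - 48) = (g + (-28 + g))*(-48 + D) = (-28 + 2*g)*(-48 + D) = (-48 + D)*(-28 + 2*g))
q(67, r(-5)/14 - 21/(-14)) - 1*4011 = (1344 - 96*67 - 28*(3/14 - 21/(-14)) + 2*(3/14 - 21/(-14))*67) - 1*4011 = (1344 - 6432 - 28*(3*(1/14) - 21*(-1/14)) + 2*(3*(1/14) - 21*(-1/14))*67) - 4011 = (1344 - 6432 - 28*(3/14 + 3/2) + 2*(3/14 + 3/2)*67) - 4011 = (1344 - 6432 - 28*12/7 + 2*(12/7)*67) - 4011 = (1344 - 6432 - 48 + 1608/7) - 4011 = -34344/7 - 4011 = -62421/7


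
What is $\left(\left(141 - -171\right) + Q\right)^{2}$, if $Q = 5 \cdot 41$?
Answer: $267289$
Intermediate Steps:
$Q = 205$
$\left(\left(141 - -171\right) + Q\right)^{2} = \left(\left(141 - -171\right) + 205\right)^{2} = \left(\left(141 + 171\right) + 205\right)^{2} = \left(312 + 205\right)^{2} = 517^{2} = 267289$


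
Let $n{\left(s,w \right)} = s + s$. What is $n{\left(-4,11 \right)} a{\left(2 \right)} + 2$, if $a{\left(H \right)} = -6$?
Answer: $50$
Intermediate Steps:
$n{\left(s,w \right)} = 2 s$
$n{\left(-4,11 \right)} a{\left(2 \right)} + 2 = 2 \left(-4\right) \left(-6\right) + 2 = \left(-8\right) \left(-6\right) + 2 = 48 + 2 = 50$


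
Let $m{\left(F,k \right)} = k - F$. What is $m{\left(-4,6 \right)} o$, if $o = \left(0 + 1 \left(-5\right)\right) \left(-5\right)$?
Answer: $250$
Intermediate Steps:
$o = 25$ ($o = \left(0 - 5\right) \left(-5\right) = \left(-5\right) \left(-5\right) = 25$)
$m{\left(-4,6 \right)} o = \left(6 - -4\right) 25 = \left(6 + 4\right) 25 = 10 \cdot 25 = 250$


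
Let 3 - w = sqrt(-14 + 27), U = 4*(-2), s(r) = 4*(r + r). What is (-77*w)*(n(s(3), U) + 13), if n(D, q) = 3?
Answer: -3696 + 1232*sqrt(13) ≈ 746.04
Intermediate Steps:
s(r) = 8*r (s(r) = 4*(2*r) = 8*r)
U = -8
w = 3 - sqrt(13) (w = 3 - sqrt(-14 + 27) = 3 - sqrt(13) ≈ -0.60555)
(-77*w)*(n(s(3), U) + 13) = (-77*(3 - sqrt(13)))*(3 + 13) = (-231 + 77*sqrt(13))*16 = -3696 + 1232*sqrt(13)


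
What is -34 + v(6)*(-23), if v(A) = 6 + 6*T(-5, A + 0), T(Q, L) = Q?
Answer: 518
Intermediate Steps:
v(A) = -24 (v(A) = 6 + 6*(-5) = 6 - 30 = -24)
-34 + v(6)*(-23) = -34 - 24*(-23) = -34 + 552 = 518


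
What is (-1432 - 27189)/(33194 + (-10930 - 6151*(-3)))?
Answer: -28621/40717 ≈ -0.70292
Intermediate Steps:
(-1432 - 27189)/(33194 + (-10930 - 6151*(-3))) = -28621/(33194 + (-10930 + 18453)) = -28621/(33194 + 7523) = -28621/40717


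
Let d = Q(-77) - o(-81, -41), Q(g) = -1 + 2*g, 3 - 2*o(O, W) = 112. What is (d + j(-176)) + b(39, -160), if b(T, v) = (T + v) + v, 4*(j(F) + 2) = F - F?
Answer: -767/2 ≈ -383.50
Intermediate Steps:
j(F) = -2 (j(F) = -2 + (F - F)/4 = -2 + (¼)*0 = -2 + 0 = -2)
o(O, W) = -109/2 (o(O, W) = 3/2 - ½*112 = 3/2 - 56 = -109/2)
b(T, v) = T + 2*v
d = -201/2 (d = (-1 + 2*(-77)) - 1*(-109/2) = (-1 - 154) + 109/2 = -155 + 109/2 = -201/2 ≈ -100.50)
(d + j(-176)) + b(39, -160) = (-201/2 - 2) + (39 + 2*(-160)) = -205/2 + (39 - 320) = -205/2 - 281 = -767/2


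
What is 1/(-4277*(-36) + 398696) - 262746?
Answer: -145211306327/552668 ≈ -2.6275e+5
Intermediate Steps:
1/(-4277*(-36) + 398696) - 262746 = 1/(153972 + 398696) - 262746 = 1/552668 - 262746 = -145211306327/552668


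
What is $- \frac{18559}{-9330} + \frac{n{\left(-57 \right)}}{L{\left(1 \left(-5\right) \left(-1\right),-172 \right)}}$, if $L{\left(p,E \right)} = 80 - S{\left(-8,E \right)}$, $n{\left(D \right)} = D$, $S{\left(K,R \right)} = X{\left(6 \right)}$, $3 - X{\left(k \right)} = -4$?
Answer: $\frac{822997}{681090} \approx 1.2084$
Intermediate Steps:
$X{\left(k \right)} = 7$ ($X{\left(k \right)} = 3 - -4 = 3 + 4 = 7$)
$S{\left(K,R \right)} = 7$
$L{\left(p,E \right)} = 73$ ($L{\left(p,E \right)} = 80 - 7 = 73$)
$- \frac{18559}{-9330} + \frac{n{\left(-57 \right)}}{L{\left(1 \left(-5\right) \left(-1\right),-172 \right)}} = - \frac{18559}{-9330} - \frac{57}{73} = \left(-18559\right) \left(- \frac{1}{9330}\right) - \frac{57}{73} = \frac{18559}{9330} - \frac{57}{73} = \frac{822997}{681090}$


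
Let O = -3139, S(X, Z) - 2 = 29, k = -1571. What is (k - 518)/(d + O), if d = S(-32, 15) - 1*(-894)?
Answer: 2089/2214 ≈ 0.94354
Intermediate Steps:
S(X, Z) = 31 (S(X, Z) = 2 + 29 = 31)
d = 925 (d = 31 - 1*(-894) = 31 + 894 = 925)
(k - 518)/(d + O) = (-1571 - 518)/(925 - 3139) = -2089/(-2214) = -2089*(-1/2214) = 2089/2214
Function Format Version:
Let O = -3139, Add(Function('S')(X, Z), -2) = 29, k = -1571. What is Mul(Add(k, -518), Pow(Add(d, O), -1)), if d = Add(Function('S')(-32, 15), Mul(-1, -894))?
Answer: Rational(2089, 2214) ≈ 0.94354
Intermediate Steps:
Function('S')(X, Z) = 31 (Function('S')(X, Z) = Add(2, 29) = 31)
d = 925 (d = Add(31, Mul(-1, -894)) = Add(31, 894) = 925)
Mul(Add(k, -518), Pow(Add(d, O), -1)) = Mul(Add(-1571, -518), Pow(Add(925, -3139), -1)) = Mul(-2089, Pow(-2214, -1)) = Mul(-2089, Rational(-1, 2214)) = Rational(2089, 2214)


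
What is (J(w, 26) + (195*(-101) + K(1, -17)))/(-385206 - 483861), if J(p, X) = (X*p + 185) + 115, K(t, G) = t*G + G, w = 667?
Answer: 2087/869067 ≈ 0.0024014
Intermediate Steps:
K(t, G) = G + G*t (K(t, G) = G*t + G = G + G*t)
J(p, X) = 300 + X*p (J(p, X) = (185 + X*p) + 115 = 300 + X*p)
(J(w, 26) + (195*(-101) + K(1, -17)))/(-385206 - 483861) = ((300 + 26*667) + (195*(-101) - 17*(1 + 1)))/(-385206 - 483861) = ((300 + 17342) + (-19695 - 17*2))/(-869067) = (17642 + (-19695 - 34))*(-1/869067) = (17642 - 19729)*(-1/869067) = -2087*(-1/869067) = 2087/869067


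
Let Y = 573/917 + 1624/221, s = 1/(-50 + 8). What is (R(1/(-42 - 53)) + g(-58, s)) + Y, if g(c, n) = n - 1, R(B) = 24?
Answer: 37632761/1215942 ≈ 30.949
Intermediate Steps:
s = -1/42 (s = 1/(-42) = -1/42 ≈ -0.023810)
Y = 1615841/202657 (Y = 573*(1/917) + 1624*(1/221) = 573/917 + 1624/221 = 1615841/202657 ≈ 7.9733)
g(c, n) = -1 + n
(R(1/(-42 - 53)) + g(-58, s)) + Y = (24 + (-1 - 1/42)) + 1615841/202657 = (24 - 43/42) + 1615841/202657 = 965/42 + 1615841/202657 = 37632761/1215942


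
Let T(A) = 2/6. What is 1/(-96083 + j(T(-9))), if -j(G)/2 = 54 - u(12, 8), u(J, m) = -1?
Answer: -1/96193 ≈ -1.0396e-5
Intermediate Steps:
T(A) = 1/3 (T(A) = 2*(1/6) = 1/3)
j(G) = -110 (j(G) = -2*(54 - 1*(-1)) = -2*(54 + 1) = -2*55 = -110)
1/(-96083 + j(T(-9))) = 1/(-96083 - 110) = 1/(-96193) = -1/96193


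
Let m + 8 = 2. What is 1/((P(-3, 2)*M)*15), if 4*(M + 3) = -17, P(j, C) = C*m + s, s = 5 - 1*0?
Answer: 4/3045 ≈ 0.0013136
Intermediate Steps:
m = -6 (m = -8 + 2 = -6)
s = 5 (s = 5 + 0 = 5)
P(j, C) = 5 - 6*C (P(j, C) = C*(-6) + 5 = -6*C + 5 = 5 - 6*C)
M = -29/4 (M = -3 + (¼)*(-17) = -3 - 17/4 = -29/4 ≈ -7.2500)
1/((P(-3, 2)*M)*15) = 1/(((5 - 6*2)*(-29/4))*15) = 1/(((5 - 12)*(-29/4))*15) = 1/(-7*(-29/4)*15) = 1/((203/4)*15) = 1/(3045/4) = 4/3045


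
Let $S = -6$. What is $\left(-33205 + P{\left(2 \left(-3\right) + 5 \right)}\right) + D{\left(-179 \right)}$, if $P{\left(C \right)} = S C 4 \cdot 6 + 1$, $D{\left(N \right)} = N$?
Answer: $-33239$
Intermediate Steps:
$P{\left(C \right)} = 1 - 144 C$ ($P{\left(C \right)} = - 6 C 4 \cdot 6 + 1 = - 6 \cdot 4 C 6 + 1 = - 6 \cdot 24 C + 1 = - 144 C + 1 = 1 - 144 C$)
$\left(-33205 + P{\left(2 \left(-3\right) + 5 \right)}\right) + D{\left(-179 \right)} = \left(-33205 - \left(-1 + 144 \left(2 \left(-3\right) + 5\right)\right)\right) - 179 = \left(-33205 - \left(-1 + 144 \left(-6 + 5\right)\right)\right) - 179 = \left(-33205 + \left(1 - -144\right)\right) - 179 = \left(-33205 + \left(1 + 144\right)\right) - 179 = \left(-33205 + 145\right) - 179 = -33060 - 179 = -33239$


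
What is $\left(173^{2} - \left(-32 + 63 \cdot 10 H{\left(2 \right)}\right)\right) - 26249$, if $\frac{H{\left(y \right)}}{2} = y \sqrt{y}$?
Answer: $3712 - 2520 \sqrt{2} \approx 148.18$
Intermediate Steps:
$H{\left(y \right)} = 2 y^{\frac{3}{2}}$ ($H{\left(y \right)} = 2 y \sqrt{y} = 2 y^{\frac{3}{2}}$)
$\left(173^{2} - \left(-32 + 63 \cdot 10 H{\left(2 \right)}\right)\right) - 26249 = \left(173^{2} + \left(32 - 63 \cdot 10 \cdot 2 \cdot 2^{\frac{3}{2}}\right)\right) - 26249 = \left(29929 + \left(32 - 63 \cdot 10 \cdot 2 \cdot 2 \sqrt{2}\right)\right) - 26249 = \left(29929 + \left(32 - 63 \cdot 10 \cdot 4 \sqrt{2}\right)\right) - 26249 = \left(29929 + \left(32 - 63 \cdot 40 \sqrt{2}\right)\right) - 26249 = \left(29929 + \left(32 - 2520 \sqrt{2}\right)\right) - 26249 = \left(29961 - 2520 \sqrt{2}\right) - 26249 = 3712 - 2520 \sqrt{2}$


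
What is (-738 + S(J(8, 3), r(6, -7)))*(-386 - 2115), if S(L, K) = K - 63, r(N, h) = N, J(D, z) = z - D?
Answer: 1988295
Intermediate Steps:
S(L, K) = -63 + K
(-738 + S(J(8, 3), r(6, -7)))*(-386 - 2115) = (-738 + (-63 + 6))*(-386 - 2115) = (-738 - 57)*(-2501) = -795*(-2501) = 1988295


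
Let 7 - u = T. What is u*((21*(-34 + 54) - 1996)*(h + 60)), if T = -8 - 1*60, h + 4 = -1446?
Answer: 164298000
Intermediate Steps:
h = -1450 (h = -4 - 1446 = -1450)
T = -68 (T = -8 - 60 = -68)
u = 75 (u = 7 - 1*(-68) = 7 + 68 = 75)
u*((21*(-34 + 54) - 1996)*(h + 60)) = 75*((21*(-34 + 54) - 1996)*(-1450 + 60)) = 75*((21*20 - 1996)*(-1390)) = 75*((420 - 1996)*(-1390)) = 75*(-1576*(-1390)) = 75*2190640 = 164298000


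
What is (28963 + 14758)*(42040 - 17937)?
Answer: 1053807263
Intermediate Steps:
(28963 + 14758)*(42040 - 17937) = 43721*24103 = 1053807263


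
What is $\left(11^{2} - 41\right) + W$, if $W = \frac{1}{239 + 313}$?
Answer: $\frac{44161}{552} \approx 80.002$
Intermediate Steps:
$W = \frac{1}{552} \approx 0.0018116$
$\left(11^{2} - 41\right) + W = \left(11^{2} - 41\right) + \frac{1}{552} = \left(121 - 41\right) + \frac{1}{552} = 80 + \frac{1}{552} = \frac{44161}{552}$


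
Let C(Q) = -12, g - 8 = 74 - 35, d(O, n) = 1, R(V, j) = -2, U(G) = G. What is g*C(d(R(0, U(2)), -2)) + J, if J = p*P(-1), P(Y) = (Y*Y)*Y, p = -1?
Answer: -563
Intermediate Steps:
P(Y) = Y**3 (P(Y) = Y**2*Y = Y**3)
g = 47 (g = 8 + (74 - 35) = 8 + 39 = 47)
J = 1 (J = -1*(-1)**3 = -1*(-1) = 1)
g*C(d(R(0, U(2)), -2)) + J = 47*(-12) + 1 = -564 + 1 = -563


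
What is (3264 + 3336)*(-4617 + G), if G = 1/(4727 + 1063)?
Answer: -5881134380/193 ≈ -3.0472e+7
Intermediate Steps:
G = 1/5790 ≈ 0.00017271
(3264 + 3336)*(-4617 + G) = (3264 + 3336)*(-4617 + 1/5790) = 6600*(-26732429/5790) = -5881134380/193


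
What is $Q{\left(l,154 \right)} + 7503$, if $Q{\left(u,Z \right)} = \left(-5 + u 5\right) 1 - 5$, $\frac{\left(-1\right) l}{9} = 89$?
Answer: $3488$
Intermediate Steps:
$l = -801$ ($l = \left(-9\right) 89 = -801$)
$Q{\left(u,Z \right)} = -10 + 5 u$ ($Q{\left(u,Z \right)} = \left(-5 + 5 u\right) 1 - 5 = \left(-5 + 5 u\right) - 5 = -10 + 5 u$)
$Q{\left(l,154 \right)} + 7503 = \left(-10 + 5 \left(-801\right)\right) + 7503 = \left(-10 - 4005\right) + 7503 = -4015 + 7503 = 3488$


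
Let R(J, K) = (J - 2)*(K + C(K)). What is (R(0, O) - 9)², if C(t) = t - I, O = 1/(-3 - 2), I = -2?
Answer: 3721/25 ≈ 148.84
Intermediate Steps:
O = -⅕ (O = 1/(-5) = -⅕ ≈ -0.20000)
C(t) = 2 + t (C(t) = t - 1*(-2) = t + 2 = 2 + t)
R(J, K) = (-2 + J)*(2 + 2*K) (R(J, K) = (J - 2)*(K + (2 + K)) = (-2 + J)*(2 + 2*K))
(R(0, O) - 9)² = ((-4 - 4*(-⅕) + 2*0 + 2*0*(-⅕)) - 9)² = ((-4 + ⅘ + 0 + 0) - 9)² = (-16/5 - 9)² = (-61/5)² = 3721/25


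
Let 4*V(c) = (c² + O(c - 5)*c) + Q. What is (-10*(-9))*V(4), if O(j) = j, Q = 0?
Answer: 270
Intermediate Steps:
V(c) = c²/4 + c*(-5 + c)/4 (V(c) = ((c² + (c - 5)*c) + 0)/4 = ((c² + (-5 + c)*c) + 0)/4 = ((c² + c*(-5 + c)) + 0)/4 = (c² + c*(-5 + c))/4 = c²/4 + c*(-5 + c)/4)
(-10*(-9))*V(4) = (-10*(-9))*((¼)*4*(-5 + 2*4)) = 90*((¼)*4*(-5 + 8)) = 90*((¼)*4*3) = 90*3 = 270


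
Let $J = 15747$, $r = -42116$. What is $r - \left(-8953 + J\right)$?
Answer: $-48910$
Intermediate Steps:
$r - \left(-8953 + J\right) = -42116 + \left(8953 - 15747\right) = -42116 - 6794 = -48910$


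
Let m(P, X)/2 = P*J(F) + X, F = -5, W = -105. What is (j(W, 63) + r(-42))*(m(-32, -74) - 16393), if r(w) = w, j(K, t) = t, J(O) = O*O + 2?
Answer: -383649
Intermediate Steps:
J(O) = 2 + O**2 (J(O) = O**2 + 2 = 2 + O**2)
m(P, X) = 2*X + 54*P (m(P, X) = 2*(P*(2 + (-5)**2) + X) = 2*(P*(2 + 25) + X) = 2*(P*27 + X) = 2*(27*P + X) = 2*(X + 27*P) = 2*X + 54*P)
(j(W, 63) + r(-42))*(m(-32, -74) - 16393) = (63 - 42)*((2*(-74) + 54*(-32)) - 16393) = 21*((-148 - 1728) - 16393) = 21*(-1876 - 16393) = 21*(-18269) = -383649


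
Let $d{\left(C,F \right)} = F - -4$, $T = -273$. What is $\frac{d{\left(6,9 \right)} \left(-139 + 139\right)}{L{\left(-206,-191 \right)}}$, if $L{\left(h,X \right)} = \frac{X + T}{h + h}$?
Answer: $0$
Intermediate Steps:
$d{\left(C,F \right)} = 4 + F$ ($d{\left(C,F \right)} = F + 4 = 4 + F$)
$L{\left(h,X \right)} = \frac{-273 + X}{2 h}$ ($L{\left(h,X \right)} = \frac{X - 273}{h + h} = \frac{-273 + X}{2 h}$)
$\frac{d{\left(6,9 \right)} \left(-139 + 139\right)}{L{\left(-206,-191 \right)}} = \frac{\left(4 + 9\right) \left(-139 + 139\right)}{\frac{1}{2} \frac{1}{-206} \left(-273 - 191\right)} = \frac{13 \cdot 0}{\frac{1}{2} \left(- \frac{1}{206}\right) \left(-464\right)} = \frac{0}{\frac{116}{103}} = 0 \cdot \frac{103}{116} = 0$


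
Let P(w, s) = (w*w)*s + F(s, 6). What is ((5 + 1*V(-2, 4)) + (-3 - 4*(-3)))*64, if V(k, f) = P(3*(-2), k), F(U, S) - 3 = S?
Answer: -3136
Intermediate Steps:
F(U, S) = 3 + S
P(w, s) = 9 + s*w**2 (P(w, s) = (w*w)*s + (3 + 6) = w**2*s + 9 = s*w**2 + 9 = 9 + s*w**2)
V(k, f) = 9 + 36*k (V(k, f) = 9 + k*(3*(-2))**2 = 9 + k*(-6)**2 = 9 + k*36 = 9 + 36*k)
((5 + 1*V(-2, 4)) + (-3 - 4*(-3)))*64 = ((5 + 1*(9 + 36*(-2))) + (-3 - 4*(-3)))*64 = ((5 + 1*(9 - 72)) + (-3 + 12))*64 = ((5 + 1*(-63)) + 9)*64 = ((5 - 63) + 9)*64 = (-58 + 9)*64 = -49*64 = -3136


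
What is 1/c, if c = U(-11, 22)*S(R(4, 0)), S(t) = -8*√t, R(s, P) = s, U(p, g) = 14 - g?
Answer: 1/128 ≈ 0.0078125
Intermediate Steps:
c = 128 (c = (14 - 1*22)*(-8*√4) = (14 - 22)*(-8*2) = -8*(-16) = 128)
1/c = 1/128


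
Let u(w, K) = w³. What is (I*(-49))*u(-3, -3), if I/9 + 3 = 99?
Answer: 1143072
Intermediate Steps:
I = 864 (I = -27 + 9*99 = -27 + 891 = 864)
(I*(-49))*u(-3, -3) = (864*(-49))*(-3)³ = -42336*(-27) = 1143072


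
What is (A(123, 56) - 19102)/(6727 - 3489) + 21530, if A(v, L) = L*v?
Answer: 34850963/1619 ≈ 21526.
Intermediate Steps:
(A(123, 56) - 19102)/(6727 - 3489) + 21530 = (56*123 - 19102)/(6727 - 3489) + 21530 = (6888 - 19102)/3238 + 21530 = -12214*1/3238 + 21530 = -6107/1619 + 21530 = 34850963/1619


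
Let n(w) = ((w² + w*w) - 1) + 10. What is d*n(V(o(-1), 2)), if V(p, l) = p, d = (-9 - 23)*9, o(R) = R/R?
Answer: -3168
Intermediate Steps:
o(R) = 1
d = -288 (d = -32*9 = -288)
n(w) = 9 + 2*w² (n(w) = ((w² + w²) - 1) + 10 = (2*w² - 1) + 10 = (-1 + 2*w²) + 10 = 9 + 2*w²)
d*n(V(o(-1), 2)) = -288*(9 + 2*1²) = -288*(9 + 2*1) = -288*(9 + 2) = -288*11 = -3168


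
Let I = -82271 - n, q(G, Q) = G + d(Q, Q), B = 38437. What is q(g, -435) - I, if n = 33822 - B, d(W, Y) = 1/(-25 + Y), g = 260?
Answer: 35841359/460 ≈ 77916.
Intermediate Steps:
n = -4615 (n = 33822 - 1*38437 = 33822 - 38437 = -4615)
q(G, Q) = G + 1/(-25 + Q)
I = -77656 (I = -82271 - 1*(-4615) = -82271 + 4615 = -77656)
q(g, -435) - I = (1 + 260*(-25 - 435))/(-25 - 435) - 1*(-77656) = (1 + 260*(-460))/(-460) + 77656 = -(1 - 119600)/460 + 77656 = -1/460*(-119599) + 77656 = 119599/460 + 77656 = 35841359/460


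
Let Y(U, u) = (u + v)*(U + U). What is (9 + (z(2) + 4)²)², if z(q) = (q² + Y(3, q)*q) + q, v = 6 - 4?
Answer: 11377129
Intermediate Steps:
v = 2
Y(U, u) = 2*U*(2 + u) (Y(U, u) = (u + 2)*(U + U) = (2 + u)*(2*U) = 2*U*(2 + u))
z(q) = q + q² + q*(12 + 6*q) (z(q) = (q² + (2*3*(2 + q))*q) + q = (q² + (12 + 6*q)*q) + q = (q² + q*(12 + 6*q)) + q = q + q² + q*(12 + 6*q))
(9 + (z(2) + 4)²)² = (9 + (2*(13 + 7*2) + 4)²)² = (9 + (2*(13 + 14) + 4)²)² = (9 + (2*27 + 4)²)² = (9 + (54 + 4)²)² = (9 + 58²)² = (9 + 3364)² = 3373² = 11377129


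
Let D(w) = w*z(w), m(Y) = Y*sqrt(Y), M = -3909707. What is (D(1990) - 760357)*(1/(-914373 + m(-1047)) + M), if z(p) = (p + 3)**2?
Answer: 2634539051*(-4093463229*sqrt(1047) + 3574930518712*I)/(-304791*I + 349*sqrt(1047)) ≈ -3.0901e+16 - 5.2429e+5*I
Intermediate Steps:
m(Y) = Y**(3/2)
z(p) = (3 + p)**2
D(w) = w*(3 + w)**2
(D(1990) - 760357)*(1/(-914373 + m(-1047)) + M) = (1990*(3 + 1990)**2 - 760357)*(1/(-914373 + (-1047)**(3/2)) - 3909707) = (1990*1993**2 - 760357)*(1/(-914373 - 1047*I*sqrt(1047)) - 3909707) = (1990*3972049 - 760357)*(-3909707 + 1/(-914373 - 1047*I*sqrt(1047))) = (7904377510 - 760357)*(-3909707 + 1/(-914373 - 1047*I*sqrt(1047))) = 7903617153*(-3909707 + 1/(-914373 - 1047*I*sqrt(1047))) = -30900827308404171 + 7903617153/(-914373 - 1047*I*sqrt(1047))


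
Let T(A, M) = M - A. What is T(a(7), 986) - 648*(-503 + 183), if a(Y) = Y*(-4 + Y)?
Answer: 208325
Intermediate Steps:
T(a(7), 986) - 648*(-503 + 183) = (986 - 7*(-4 + 7)) - 648*(-503 + 183) = (986 - 7*3) - 648*(-320) = (986 - 1*21) - 1*(-207360) = (986 - 21) + 207360 = 965 + 207360 = 208325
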